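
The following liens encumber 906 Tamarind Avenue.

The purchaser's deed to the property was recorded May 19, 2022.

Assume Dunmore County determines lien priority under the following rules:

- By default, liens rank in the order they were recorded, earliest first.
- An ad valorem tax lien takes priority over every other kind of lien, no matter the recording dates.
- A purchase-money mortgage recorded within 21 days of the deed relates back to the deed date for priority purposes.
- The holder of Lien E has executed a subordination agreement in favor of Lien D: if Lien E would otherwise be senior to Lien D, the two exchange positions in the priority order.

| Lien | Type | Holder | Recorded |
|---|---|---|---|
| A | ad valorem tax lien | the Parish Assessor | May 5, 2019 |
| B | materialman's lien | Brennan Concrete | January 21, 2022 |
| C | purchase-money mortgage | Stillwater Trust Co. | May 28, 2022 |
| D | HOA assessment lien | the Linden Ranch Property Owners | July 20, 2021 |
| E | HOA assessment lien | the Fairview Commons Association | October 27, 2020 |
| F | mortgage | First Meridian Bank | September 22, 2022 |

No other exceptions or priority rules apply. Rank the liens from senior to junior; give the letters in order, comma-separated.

A, D, E, B, C, F

Adjusting effective dates: C relates back to the deed date May 19, 2022.
A, as an ad valorem tax lien, has superpriority and ranks first.
Ordering the rest by effective date: E (October 27, 2020), D (July 20, 2021), B (January 21, 2022), C (May 19, 2022), F (September 22, 2022).
Because E would otherwise rank above D, the subordination swaps them.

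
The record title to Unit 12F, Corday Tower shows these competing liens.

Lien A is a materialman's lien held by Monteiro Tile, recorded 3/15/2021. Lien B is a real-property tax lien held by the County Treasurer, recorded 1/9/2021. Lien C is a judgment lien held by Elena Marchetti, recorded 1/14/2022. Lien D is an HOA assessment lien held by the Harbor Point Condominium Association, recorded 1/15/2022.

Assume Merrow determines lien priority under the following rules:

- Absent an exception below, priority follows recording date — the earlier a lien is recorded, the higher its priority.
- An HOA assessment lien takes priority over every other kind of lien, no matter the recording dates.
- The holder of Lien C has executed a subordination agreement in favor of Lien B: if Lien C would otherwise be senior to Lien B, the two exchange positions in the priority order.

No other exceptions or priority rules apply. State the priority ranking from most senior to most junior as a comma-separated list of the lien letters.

D, as an HOA assessment lien, has superpriority and ranks first.
Remaining liens by effective date: B (1/9/2021), A (3/15/2021), C (1/14/2022).
C already ranks below B; the subordination has no effect.

D, B, A, C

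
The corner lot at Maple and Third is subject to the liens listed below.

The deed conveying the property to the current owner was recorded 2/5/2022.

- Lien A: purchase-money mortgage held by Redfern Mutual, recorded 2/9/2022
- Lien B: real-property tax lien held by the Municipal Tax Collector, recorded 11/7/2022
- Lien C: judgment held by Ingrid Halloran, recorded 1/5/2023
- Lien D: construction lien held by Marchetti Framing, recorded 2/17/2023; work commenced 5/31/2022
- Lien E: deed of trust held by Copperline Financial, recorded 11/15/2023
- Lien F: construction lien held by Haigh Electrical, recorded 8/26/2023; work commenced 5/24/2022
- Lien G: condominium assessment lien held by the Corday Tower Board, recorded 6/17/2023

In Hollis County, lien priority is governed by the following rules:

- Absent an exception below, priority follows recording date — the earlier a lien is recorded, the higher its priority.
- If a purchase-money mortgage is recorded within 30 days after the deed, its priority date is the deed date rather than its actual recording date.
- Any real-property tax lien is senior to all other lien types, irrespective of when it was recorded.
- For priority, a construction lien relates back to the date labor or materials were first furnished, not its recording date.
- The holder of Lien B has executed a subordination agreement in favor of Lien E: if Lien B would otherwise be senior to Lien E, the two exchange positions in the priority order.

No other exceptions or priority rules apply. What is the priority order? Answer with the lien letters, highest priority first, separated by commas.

Effective dates after the stated exceptions: A relates back to the deed date 2/5/2022; D is treated as recorded 5/31/2022, the work-commencement date; F is treated as recorded 5/24/2022, the work-commencement date.
B, as a real-property tax lien, has superpriority and ranks first.
The other liens, earliest effective date first: A (2/5/2022), F (5/24/2022), D (5/31/2022), C (1/5/2023), G (6/17/2023), E (11/15/2023).
Because B would otherwise rank above E, the subordination swaps them.

E, A, F, D, C, G, B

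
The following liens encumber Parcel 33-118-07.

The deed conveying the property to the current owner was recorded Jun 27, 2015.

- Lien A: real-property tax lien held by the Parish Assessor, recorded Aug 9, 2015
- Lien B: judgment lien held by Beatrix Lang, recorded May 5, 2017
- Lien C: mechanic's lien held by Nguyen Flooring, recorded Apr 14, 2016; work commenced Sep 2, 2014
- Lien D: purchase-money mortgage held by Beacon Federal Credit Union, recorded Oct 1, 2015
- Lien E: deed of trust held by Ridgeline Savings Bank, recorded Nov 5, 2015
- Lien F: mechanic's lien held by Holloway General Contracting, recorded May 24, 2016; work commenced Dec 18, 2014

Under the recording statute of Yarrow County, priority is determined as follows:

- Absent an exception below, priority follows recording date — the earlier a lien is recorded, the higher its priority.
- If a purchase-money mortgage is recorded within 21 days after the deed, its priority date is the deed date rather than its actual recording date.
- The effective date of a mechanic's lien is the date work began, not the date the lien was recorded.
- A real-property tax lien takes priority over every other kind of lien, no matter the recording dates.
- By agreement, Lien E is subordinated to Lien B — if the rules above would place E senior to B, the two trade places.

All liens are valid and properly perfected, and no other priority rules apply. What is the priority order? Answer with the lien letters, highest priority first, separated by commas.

A, C, F, D, B, E

Adjusting effective dates: C is treated as recorded Sep 2, 2014, the work-commencement date; D missed the 21-day window (96 days after the deed), so its recording date stands; F is treated as recorded Dec 18, 2014, the work-commencement date.
A is a real-property tax lien and takes priority over every other lien.
Among the remaining liens, by effective date: C (Sep 2, 2014), F (Dec 18, 2014), D (Oct 1, 2015), E (Nov 5, 2015), B (May 5, 2017).
The subordination applies — E was senior to B — so E and B swap.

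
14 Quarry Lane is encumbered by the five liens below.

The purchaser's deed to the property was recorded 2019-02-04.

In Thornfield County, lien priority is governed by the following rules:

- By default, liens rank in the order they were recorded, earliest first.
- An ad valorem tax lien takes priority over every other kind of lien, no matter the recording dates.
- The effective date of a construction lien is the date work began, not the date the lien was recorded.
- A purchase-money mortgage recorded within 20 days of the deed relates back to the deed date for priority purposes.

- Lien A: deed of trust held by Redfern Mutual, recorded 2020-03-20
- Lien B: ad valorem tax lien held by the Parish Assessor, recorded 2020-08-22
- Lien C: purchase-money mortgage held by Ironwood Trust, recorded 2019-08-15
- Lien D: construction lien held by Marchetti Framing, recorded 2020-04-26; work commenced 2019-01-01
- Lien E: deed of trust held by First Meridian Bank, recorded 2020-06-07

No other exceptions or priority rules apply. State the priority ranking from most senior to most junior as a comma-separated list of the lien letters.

B, D, C, A, E

Effective dates after the stated exceptions: C missed the 20-day window (192 days after the deed), so its recording date stands; D relates back to 2019-01-01 (work commenced).
B, as an ad valorem tax lien, has superpriority and ranks first.
Among the remaining liens, by effective date: D (2019-01-01), C (2019-08-15), A (2020-03-20), E (2020-06-07).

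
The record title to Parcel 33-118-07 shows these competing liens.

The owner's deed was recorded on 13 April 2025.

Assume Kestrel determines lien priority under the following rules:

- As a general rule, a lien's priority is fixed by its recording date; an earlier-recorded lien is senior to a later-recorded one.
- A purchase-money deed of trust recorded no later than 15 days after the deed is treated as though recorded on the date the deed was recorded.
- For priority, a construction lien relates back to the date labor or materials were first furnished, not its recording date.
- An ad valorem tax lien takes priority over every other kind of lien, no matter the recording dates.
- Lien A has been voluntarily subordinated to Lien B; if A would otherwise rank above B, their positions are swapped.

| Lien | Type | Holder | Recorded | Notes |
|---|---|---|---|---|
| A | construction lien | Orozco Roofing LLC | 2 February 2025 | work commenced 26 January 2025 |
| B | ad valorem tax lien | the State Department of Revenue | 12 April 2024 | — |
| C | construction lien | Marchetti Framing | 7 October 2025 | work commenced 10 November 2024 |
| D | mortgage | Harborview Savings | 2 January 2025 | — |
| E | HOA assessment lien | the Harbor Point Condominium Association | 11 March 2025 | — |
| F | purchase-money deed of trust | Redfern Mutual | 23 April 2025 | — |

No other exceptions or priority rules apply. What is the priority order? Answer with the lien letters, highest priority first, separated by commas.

B, C, D, A, E, F

Adjusting effective dates: A is treated as recorded 26 January 2025, the work-commencement date; C relates back to 10 November 2024 (work commenced); F was recorded within the 15-day window, so its effective date is the deed date 13 April 2025.
As an ad valorem tax lien, B is senior to every other lien.
Ordering the rest by effective date: C (10 November 2024), D (2 January 2025), A (26 January 2025), E (11 March 2025), F (13 April 2025).
A already ranks below B; the subordination has no effect.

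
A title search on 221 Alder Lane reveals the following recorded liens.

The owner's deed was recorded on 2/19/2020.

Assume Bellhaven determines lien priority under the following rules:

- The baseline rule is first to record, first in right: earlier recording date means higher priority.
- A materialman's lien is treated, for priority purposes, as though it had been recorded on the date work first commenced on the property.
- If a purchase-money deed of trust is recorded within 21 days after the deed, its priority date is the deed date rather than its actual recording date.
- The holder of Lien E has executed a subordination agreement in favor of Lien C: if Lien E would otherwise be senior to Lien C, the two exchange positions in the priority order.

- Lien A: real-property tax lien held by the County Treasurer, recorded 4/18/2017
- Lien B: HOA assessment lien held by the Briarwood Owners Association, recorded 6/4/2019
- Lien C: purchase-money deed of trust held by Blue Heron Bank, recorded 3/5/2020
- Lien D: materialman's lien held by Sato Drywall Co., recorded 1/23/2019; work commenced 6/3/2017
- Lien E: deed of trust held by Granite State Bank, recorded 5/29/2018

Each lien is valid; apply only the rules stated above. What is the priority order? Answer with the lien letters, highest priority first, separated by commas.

A, D, C, B, E

Effective dates: C relates back to the deed date 2/19/2020; D's effective date is 6/3/2017, when work began.
Sorted by effective date: A (4/18/2017), D (6/3/2017), E (5/29/2018), B (6/4/2019), C (2/19/2020).
E is senior to C before the subordination, so the two trade places.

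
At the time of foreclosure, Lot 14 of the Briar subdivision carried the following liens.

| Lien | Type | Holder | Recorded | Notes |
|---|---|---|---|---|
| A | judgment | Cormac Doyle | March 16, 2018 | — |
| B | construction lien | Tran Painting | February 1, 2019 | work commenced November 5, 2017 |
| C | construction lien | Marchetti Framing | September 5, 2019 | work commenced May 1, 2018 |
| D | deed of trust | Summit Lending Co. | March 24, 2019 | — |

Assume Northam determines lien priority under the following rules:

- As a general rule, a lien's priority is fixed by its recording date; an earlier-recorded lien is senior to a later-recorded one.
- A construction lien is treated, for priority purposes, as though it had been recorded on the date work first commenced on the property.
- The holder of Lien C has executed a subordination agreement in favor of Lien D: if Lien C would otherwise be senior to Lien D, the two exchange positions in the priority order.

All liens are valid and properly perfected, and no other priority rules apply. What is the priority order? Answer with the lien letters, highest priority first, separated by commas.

B, A, D, C

Effective dates after the stated exceptions: B's effective date is November 5, 2017, when work began; C relates back to May 1, 2018 (work commenced).
By effective date: B (November 5, 2017), A (March 16, 2018), C (May 1, 2018), D (March 24, 2019).
Because C would otherwise rank above D, the subordination swaps them.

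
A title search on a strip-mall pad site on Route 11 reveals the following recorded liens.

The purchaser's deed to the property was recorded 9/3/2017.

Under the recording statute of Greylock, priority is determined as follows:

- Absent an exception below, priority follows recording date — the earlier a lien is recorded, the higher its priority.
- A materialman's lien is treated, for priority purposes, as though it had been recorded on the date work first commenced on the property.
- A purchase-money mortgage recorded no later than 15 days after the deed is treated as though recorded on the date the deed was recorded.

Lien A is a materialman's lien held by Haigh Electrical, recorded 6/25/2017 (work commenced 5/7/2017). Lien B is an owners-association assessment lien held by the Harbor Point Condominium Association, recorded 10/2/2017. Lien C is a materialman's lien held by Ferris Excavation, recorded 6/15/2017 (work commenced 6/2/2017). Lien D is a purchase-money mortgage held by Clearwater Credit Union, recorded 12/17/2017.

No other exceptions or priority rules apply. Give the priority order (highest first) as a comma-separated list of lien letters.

A, C, B, D

Effective dates after the stated exceptions: A relates back to 5/7/2017 (work commenced); C is treated as recorded 6/2/2017, the work-commencement date; D was recorded 105 days after the deed, outside the 15-day window, so it keeps its recording date.
By effective date, earliest first: A (5/7/2017), C (6/2/2017), B (10/2/2017), D (12/17/2017).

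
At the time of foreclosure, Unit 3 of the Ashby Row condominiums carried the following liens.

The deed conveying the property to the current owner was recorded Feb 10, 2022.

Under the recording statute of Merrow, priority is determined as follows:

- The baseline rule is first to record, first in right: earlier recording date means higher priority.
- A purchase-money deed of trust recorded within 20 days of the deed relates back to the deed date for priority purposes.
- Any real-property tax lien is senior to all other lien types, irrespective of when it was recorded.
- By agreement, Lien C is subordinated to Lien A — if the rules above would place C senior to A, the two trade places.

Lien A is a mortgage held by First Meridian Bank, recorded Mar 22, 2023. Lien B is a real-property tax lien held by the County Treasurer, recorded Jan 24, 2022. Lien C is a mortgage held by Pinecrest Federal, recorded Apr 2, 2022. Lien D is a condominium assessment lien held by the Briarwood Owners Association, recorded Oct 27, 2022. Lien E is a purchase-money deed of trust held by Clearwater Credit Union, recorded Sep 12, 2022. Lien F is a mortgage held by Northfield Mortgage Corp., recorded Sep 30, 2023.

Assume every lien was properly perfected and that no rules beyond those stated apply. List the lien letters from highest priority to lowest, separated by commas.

B, A, E, D, C, F

Effective dates: E missed the 20-day window (214 days after the deed), so its recording date stands.
B is a real-property tax lien, so it outranks all other liens regardless of date.
The other liens, earliest effective date first: C (Apr 2, 2022), E (Sep 12, 2022), D (Oct 27, 2022), A (Mar 22, 2023), F (Sep 30, 2023).
Because C would otherwise rank above A, the subordination swaps them.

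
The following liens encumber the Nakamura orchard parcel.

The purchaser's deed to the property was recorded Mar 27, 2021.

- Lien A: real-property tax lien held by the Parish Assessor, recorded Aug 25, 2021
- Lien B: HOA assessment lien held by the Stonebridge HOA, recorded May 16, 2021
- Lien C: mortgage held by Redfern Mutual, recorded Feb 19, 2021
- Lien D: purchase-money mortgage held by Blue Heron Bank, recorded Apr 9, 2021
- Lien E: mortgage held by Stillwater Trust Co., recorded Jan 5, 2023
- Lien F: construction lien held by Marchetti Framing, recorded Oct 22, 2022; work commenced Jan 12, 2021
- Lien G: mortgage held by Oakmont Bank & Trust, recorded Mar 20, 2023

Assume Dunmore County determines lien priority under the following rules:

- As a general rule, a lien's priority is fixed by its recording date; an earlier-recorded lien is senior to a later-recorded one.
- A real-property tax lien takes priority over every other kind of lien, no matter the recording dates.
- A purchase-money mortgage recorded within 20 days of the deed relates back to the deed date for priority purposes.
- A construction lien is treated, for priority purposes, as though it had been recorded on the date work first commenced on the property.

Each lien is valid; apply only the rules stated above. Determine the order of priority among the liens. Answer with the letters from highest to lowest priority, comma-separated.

Adjusting effective dates: D's effective date is the deed date, Mar 27, 2021; F is treated as recorded Jan 12, 2021, the work-commencement date.
A is a real-property tax lien and takes priority over every other lien.
Among the remaining liens, by effective date: F (Jan 12, 2021), C (Feb 19, 2021), D (Mar 27, 2021), B (May 16, 2021), E (Jan 5, 2023), G (Mar 20, 2023).

A, F, C, D, B, E, G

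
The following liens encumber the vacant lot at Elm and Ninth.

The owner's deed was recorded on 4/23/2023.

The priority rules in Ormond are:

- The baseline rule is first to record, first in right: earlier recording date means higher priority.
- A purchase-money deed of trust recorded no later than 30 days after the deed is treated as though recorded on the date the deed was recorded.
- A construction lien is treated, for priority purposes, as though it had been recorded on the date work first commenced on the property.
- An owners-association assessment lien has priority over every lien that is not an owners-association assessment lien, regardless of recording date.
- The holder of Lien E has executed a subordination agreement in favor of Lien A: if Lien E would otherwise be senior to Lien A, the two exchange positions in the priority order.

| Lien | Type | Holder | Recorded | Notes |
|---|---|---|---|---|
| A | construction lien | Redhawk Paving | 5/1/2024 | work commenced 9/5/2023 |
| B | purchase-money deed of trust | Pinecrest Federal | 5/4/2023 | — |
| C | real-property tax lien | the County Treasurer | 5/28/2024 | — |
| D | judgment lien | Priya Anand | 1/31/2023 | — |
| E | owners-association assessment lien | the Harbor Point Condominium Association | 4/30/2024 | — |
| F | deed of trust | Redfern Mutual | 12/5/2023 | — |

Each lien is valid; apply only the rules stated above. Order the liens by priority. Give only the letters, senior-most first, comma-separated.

Effective dates after the stated exceptions: A relates back to 9/5/2023 (work commenced); B's effective date is the deed date, 4/23/2023.
As an owners-association assessment lien, E is senior to every other lien.
Remaining liens by effective date: D (1/31/2023), B (4/23/2023), A (9/5/2023), F (12/5/2023), C (5/28/2024).
E would otherwise be senior to A, so under the subordination agreement E and A exchange positions.

A, D, B, E, F, C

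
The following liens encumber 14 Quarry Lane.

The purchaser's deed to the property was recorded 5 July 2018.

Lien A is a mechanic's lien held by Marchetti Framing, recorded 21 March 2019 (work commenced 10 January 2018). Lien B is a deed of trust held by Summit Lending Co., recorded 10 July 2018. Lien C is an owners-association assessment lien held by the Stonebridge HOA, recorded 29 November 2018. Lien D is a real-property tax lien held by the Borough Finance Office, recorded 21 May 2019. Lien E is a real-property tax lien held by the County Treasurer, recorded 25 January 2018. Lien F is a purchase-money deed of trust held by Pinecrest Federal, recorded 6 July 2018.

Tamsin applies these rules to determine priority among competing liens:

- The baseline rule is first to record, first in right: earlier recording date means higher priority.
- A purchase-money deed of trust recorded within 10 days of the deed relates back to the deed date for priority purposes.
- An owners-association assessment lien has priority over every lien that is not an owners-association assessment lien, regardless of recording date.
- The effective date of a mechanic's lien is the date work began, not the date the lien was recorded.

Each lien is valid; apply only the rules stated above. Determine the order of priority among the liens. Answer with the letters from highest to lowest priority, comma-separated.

Effective dates: A's effective date is 10 January 2018, when work began; F relates back to the deed date 5 July 2018.
As an owners-association assessment lien, C is senior to every other lien.
Among the remaining liens, by effective date: A (10 January 2018), E (25 January 2018), F (5 July 2018), B (10 July 2018), D (21 May 2019).

C, A, E, F, B, D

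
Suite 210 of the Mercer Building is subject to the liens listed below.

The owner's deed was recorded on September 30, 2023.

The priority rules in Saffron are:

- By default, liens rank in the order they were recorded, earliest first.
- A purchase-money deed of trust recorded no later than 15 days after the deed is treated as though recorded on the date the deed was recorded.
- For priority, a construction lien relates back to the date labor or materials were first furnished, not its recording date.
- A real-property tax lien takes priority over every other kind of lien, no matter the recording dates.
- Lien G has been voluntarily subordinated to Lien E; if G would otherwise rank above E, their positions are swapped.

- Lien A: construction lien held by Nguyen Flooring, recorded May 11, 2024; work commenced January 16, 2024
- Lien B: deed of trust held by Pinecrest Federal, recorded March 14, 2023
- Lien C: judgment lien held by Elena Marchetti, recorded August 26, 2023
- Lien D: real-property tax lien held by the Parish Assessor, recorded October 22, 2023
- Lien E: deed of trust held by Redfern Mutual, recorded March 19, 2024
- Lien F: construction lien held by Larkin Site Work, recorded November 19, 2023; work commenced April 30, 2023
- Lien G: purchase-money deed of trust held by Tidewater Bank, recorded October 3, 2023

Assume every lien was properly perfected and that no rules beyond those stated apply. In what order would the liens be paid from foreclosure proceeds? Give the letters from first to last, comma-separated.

D, B, F, C, E, A, G

Adjusting effective dates: A's effective date is January 16, 2024, when work began; F relates back to April 30, 2023 (work commenced); G relates back to the deed date September 30, 2023.
As a real-property tax lien, D is senior to every other lien.
Among the remaining liens, by effective date: B (March 14, 2023), F (April 30, 2023), C (August 26, 2023), G (September 30, 2023), A (January 16, 2024), E (March 19, 2024).
Because G would otherwise rank above E, the subordination swaps them.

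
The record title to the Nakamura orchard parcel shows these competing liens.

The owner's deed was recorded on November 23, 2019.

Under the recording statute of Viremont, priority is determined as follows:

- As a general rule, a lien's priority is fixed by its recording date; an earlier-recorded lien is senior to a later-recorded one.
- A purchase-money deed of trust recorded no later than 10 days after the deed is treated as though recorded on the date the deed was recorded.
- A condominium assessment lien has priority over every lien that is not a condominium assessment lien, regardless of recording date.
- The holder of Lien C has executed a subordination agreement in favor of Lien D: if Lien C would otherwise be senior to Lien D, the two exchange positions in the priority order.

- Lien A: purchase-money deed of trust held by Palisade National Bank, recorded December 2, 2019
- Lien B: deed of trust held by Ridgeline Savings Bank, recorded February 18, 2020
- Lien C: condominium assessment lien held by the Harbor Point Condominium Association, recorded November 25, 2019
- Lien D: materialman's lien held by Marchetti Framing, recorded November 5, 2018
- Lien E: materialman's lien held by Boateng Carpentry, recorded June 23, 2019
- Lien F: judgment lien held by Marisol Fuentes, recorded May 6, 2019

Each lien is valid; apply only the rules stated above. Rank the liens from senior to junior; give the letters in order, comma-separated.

Effective dates: A's effective date is the deed date, November 23, 2019.
As a condominium assessment lien, C is senior to every other lien.
Among the remaining liens, by effective date: D (November 5, 2018), F (May 6, 2019), E (June 23, 2019), A (November 23, 2019), B (February 18, 2020).
C is senior to D before the subordination, so the two trade places.

D, C, F, E, A, B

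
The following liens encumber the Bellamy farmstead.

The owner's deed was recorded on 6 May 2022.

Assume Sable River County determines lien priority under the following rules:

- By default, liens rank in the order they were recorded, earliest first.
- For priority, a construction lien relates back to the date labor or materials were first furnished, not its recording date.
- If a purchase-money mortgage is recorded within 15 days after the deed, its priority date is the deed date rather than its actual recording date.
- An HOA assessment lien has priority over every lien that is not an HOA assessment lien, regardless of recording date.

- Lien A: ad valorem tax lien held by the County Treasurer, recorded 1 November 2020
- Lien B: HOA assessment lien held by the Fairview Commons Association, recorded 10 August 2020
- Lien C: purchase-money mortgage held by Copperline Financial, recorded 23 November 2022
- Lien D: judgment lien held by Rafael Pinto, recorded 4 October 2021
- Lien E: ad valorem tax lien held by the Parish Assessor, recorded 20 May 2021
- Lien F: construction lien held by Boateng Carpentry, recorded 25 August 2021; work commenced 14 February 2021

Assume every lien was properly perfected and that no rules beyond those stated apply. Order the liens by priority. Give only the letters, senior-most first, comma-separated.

Effective dates after the stated exceptions: C missed the 15-day window (201 days after the deed), so its recording date stands; F relates back to 14 February 2021 (work commenced).
B, as an HOA assessment lien, has superpriority and ranks first.
Ordering the rest by effective date: A (1 November 2020), F (14 February 2021), E (20 May 2021), D (4 October 2021), C (23 November 2022).

B, A, F, E, D, C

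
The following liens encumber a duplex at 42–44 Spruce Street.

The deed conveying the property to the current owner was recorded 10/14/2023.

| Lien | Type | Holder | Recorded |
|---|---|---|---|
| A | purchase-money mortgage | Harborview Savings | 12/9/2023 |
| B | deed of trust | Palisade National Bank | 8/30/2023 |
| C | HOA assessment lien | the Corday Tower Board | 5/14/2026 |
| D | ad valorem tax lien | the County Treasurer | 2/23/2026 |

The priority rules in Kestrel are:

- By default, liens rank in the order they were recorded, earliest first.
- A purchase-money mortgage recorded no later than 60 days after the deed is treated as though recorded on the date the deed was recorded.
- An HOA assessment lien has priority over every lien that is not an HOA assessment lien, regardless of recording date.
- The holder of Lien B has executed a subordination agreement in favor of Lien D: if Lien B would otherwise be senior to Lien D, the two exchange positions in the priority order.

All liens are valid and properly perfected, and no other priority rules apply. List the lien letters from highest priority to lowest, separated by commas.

C, D, A, B

Effective dates: A relates back to the deed date 10/14/2023.
As an HOA assessment lien, C is senior to every other lien.
Remaining liens by effective date: B (8/30/2023), A (10/14/2023), D (2/23/2026).
Because B would otherwise rank above D, the subordination swaps them.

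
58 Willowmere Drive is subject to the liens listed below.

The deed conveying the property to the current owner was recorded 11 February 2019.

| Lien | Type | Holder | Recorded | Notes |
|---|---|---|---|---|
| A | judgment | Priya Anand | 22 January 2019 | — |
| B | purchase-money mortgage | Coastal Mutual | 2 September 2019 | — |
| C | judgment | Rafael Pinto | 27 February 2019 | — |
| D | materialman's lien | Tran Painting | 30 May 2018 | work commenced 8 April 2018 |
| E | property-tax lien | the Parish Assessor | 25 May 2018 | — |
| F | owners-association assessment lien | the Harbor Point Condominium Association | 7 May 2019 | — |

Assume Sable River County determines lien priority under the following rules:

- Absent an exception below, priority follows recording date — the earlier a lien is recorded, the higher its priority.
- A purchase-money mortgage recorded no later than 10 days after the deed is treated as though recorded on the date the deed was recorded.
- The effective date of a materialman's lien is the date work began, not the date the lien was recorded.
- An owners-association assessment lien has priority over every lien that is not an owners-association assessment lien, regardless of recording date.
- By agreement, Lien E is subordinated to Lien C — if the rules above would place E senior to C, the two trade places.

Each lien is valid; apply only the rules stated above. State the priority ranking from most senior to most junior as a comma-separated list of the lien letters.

F, D, C, A, E, B

Adjusting effective dates: B was recorded 203 days after the deed — beyond 10 days — so no relation-back applies; D's effective date is 8 April 2018, when work began.
F is an owners-association assessment lien, so it outranks all other liens regardless of date.
Remaining liens by effective date: D (8 April 2018), E (25 May 2018), A (22 January 2019), C (27 February 2019), B (2 September 2019).
Because E would otherwise rank above C, the subordination swaps them.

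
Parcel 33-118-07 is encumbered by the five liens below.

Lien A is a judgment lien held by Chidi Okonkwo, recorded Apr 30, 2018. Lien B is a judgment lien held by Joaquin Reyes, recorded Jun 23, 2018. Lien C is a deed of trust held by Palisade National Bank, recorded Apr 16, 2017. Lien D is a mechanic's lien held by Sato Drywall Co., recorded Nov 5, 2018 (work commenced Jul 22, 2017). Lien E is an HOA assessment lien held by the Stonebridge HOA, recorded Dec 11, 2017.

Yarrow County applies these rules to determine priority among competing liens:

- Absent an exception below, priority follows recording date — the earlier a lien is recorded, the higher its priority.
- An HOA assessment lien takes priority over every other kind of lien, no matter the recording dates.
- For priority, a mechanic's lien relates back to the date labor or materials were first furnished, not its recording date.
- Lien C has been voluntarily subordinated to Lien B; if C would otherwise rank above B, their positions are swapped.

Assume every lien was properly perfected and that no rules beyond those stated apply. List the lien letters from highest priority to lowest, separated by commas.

E, B, D, A, C

Adjusting effective dates: D's effective date is Jul 22, 2017, when work began.
E, as an HOA assessment lien, has superpriority and ranks first.
The other liens, earliest effective date first: C (Apr 16, 2017), D (Jul 22, 2017), A (Apr 30, 2018), B (Jun 23, 2018).
C would otherwise be senior to B, so under the subordination agreement C and B exchange positions.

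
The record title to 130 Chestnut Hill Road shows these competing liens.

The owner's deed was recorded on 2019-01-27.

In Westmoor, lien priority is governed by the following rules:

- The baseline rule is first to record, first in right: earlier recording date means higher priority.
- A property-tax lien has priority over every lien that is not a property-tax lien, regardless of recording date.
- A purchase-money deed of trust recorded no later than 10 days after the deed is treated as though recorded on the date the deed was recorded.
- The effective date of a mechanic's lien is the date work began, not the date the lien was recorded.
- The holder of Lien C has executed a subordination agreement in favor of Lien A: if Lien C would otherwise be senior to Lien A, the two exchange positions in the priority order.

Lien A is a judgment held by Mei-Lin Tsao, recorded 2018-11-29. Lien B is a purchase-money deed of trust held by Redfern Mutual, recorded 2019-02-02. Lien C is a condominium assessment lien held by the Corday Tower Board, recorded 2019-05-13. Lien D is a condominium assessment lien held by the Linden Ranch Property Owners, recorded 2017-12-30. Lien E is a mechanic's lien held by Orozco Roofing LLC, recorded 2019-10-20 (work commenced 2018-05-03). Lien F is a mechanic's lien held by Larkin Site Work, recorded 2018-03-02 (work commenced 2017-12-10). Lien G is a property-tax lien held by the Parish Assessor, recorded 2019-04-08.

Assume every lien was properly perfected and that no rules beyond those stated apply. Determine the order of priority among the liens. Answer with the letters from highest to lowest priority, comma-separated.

Adjusting effective dates: B's effective date is the deed date, 2019-01-27; E relates back to 2018-05-03 (work commenced); F's effective date is 2017-12-10, when work began.
As a property-tax lien, G is senior to every other lien.
Remaining liens by effective date: F (2017-12-10), D (2017-12-30), E (2018-05-03), A (2018-11-29), B (2019-01-27), C (2019-05-13).
Since C is not senior to A, the subordination leaves the order unchanged.

G, F, D, E, A, B, C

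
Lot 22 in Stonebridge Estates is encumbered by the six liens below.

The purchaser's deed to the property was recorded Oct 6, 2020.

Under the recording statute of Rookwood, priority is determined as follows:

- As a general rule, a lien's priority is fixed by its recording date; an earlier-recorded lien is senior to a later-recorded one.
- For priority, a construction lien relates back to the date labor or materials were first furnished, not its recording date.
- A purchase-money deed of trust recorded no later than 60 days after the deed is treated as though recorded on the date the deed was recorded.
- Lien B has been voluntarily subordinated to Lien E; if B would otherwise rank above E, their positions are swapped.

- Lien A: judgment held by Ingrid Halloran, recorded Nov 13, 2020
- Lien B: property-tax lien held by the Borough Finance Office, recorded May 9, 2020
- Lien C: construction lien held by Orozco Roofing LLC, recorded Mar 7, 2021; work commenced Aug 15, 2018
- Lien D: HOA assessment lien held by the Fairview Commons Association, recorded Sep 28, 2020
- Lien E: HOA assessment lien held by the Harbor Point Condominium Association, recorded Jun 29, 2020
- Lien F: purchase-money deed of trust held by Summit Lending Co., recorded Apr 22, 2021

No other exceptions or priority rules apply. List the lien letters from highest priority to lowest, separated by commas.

Adjusting effective dates: C is treated as recorded Aug 15, 2018, the work-commencement date; F was recorded 198 days after the deed, outside the 60-day window, so it keeps its recording date.
Sorted by effective date: C (Aug 15, 2018), B (May 9, 2020), E (Jun 29, 2020), D (Sep 28, 2020), A (Nov 13, 2020), F (Apr 22, 2021).
The subordination applies — B was senior to E — so B and E swap.

C, E, B, D, A, F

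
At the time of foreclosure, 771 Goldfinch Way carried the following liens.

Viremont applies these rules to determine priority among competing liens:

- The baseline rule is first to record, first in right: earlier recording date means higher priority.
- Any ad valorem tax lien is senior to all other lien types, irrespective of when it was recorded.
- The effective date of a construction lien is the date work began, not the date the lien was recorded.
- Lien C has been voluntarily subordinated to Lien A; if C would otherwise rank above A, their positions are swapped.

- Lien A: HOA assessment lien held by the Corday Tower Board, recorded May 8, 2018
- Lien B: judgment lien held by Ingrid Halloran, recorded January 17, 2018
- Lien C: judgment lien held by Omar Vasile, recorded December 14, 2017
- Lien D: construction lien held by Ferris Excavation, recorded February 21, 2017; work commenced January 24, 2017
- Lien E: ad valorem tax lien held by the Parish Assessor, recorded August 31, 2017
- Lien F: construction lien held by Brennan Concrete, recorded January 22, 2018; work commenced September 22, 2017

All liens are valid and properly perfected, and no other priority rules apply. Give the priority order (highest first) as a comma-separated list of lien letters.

E, D, F, A, B, C

Adjusting effective dates: D relates back to January 24, 2017 (work commenced); F's effective date is September 22, 2017, when work began.
E, as an ad valorem tax lien, has superpriority and ranks first.
Among the remaining liens, by effective date: D (January 24, 2017), F (September 22, 2017), C (December 14, 2017), B (January 17, 2018), A (May 8, 2018).
The subordination applies — C was senior to A — so C and A swap.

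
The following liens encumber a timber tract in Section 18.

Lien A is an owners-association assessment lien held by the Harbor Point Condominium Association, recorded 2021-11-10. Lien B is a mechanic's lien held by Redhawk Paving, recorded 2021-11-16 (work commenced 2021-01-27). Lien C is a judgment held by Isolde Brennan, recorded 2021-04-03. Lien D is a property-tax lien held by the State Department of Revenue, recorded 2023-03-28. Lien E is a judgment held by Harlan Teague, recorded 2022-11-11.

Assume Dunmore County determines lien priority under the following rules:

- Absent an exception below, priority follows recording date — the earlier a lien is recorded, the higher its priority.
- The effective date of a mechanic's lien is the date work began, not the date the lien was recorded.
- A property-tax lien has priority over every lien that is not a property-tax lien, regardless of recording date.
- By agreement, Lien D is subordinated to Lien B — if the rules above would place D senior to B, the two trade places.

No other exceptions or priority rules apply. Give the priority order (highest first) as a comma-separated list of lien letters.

First, effective dates: B's effective date is 2021-01-27, when work began.
D is a property-tax lien and takes priority over every other lien.
Ordering the rest by effective date: B (2021-01-27), C (2021-04-03), A (2021-11-10), E (2022-11-11).
The subordination applies — D was senior to B — so D and B swap.

B, D, C, A, E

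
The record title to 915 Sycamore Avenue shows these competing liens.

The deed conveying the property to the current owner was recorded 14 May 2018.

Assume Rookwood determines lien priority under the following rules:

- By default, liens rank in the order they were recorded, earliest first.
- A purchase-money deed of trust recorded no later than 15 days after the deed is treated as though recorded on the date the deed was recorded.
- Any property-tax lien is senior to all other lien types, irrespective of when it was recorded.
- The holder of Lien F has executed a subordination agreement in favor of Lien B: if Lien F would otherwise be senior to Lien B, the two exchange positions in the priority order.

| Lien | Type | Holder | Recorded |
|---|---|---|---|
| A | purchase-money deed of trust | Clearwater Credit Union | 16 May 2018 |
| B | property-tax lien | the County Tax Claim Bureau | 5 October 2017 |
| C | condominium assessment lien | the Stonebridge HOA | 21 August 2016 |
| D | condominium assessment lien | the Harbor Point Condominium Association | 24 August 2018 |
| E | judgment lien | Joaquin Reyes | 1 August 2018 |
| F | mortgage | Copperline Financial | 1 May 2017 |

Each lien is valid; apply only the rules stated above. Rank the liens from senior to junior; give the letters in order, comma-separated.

Adjusting effective dates: A relates back to the deed date 14 May 2018.
B, as a property-tax lien, has superpriority and ranks first.
Among the remaining liens, by effective date: C (21 August 2016), F (1 May 2017), A (14 May 2018), E (1 August 2018), D (24 August 2018).
Since F is not senior to B, the subordination leaves the order unchanged.

B, C, F, A, E, D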